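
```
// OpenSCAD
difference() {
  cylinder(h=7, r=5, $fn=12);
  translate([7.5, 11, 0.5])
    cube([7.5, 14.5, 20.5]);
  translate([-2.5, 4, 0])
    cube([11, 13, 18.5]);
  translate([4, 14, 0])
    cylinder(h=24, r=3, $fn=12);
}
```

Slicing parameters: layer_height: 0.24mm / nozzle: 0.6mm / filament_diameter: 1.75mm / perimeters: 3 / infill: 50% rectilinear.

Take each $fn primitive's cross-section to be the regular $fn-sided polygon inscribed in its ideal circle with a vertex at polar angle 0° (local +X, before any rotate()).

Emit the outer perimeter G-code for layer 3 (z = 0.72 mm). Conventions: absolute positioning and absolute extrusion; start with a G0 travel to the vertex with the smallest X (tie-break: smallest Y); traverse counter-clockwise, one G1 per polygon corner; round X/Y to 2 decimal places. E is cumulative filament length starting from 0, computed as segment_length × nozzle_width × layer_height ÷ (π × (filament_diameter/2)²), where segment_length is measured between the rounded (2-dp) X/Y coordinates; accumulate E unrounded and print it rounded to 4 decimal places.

G0 X-5.00 Y0.00 Z0.72
G1 X-4.33 Y-2.50 E0.1550
G1 X-2.50 Y-4.33 E0.3099
G1 X0.00 Y-5.00 E0.4648
G1 X2.50 Y-4.33 E0.6198
G1 X4.33 Y-2.50 E0.7747
G1 X5.00 Y0.00 E0.9297
G1 X4.33 Y2.50 E1.0846
G1 X2.83 Y4.00 E1.2116
G1 X-2.50 Y4.00 E1.5307
G1 X-2.50 Y4.33 E1.5505
G1 X-4.33 Y2.50 E1.7054
G1 X-5.00 Y0.00 E1.8604

At z = 0.72 mm: the cylinder: section is a regular 12-gon, circumradius r=5; the 7.5×14.5 cube at (7.5, 11) contributes its full rectangle; the cube at (-2.5, 4) is present — its section is the full 11×13 rectangle; the cylinder at (4, 14): section is a regular 12-gon, circumradius r=3; Subtracting the remaining from the first: starting from the r=5 cylinder, the 7.5×14.5 cube at (7.5, 11) misses the remaining region (no effect); the 11×13 cube at (-2.5, 4) partially overlaps it — only the 3.38 mm² overlap (of its 143.00 mm²) is removed, clipping the outline; the r=3 cylinder at (4, 14) misses the remaining region (no effect) — 1 connected region. The outline is a single polygon with 12 vertices. Extrusion per mm of travel: 0.6 × 0.24 / (π × 0.875²) = 0.059868. Accumulating E over each segment gives final E = 1.8604.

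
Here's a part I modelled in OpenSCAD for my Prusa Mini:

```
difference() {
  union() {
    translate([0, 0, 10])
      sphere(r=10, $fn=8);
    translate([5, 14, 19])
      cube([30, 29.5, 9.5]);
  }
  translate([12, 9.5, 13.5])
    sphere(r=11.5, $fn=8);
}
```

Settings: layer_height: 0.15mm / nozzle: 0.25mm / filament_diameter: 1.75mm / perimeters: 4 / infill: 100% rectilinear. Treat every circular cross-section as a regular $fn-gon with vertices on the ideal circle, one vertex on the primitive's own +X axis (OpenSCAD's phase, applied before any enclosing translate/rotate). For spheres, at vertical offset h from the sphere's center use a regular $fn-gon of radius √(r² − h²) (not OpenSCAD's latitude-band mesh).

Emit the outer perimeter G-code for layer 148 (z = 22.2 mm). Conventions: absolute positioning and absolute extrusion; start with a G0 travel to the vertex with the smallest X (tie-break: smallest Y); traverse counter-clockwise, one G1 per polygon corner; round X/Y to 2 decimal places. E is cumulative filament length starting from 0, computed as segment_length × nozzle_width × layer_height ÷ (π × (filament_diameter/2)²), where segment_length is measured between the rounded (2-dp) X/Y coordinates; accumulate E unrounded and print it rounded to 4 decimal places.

G0 X5.00 Y14.00 Z22.20
G1 X6.34 Y14.00 E0.0209
G1 X6.68 Y14.82 E0.0347
G1 X12.00 Y17.02 E0.1245
G1 X17.32 Y14.82 E0.2142
G1 X17.66 Y14.00 E0.2281
G1 X35.00 Y14.00 E0.4984
G1 X35.00 Y43.50 E0.9583
G1 X5.00 Y43.50 E1.4261
G1 X5.00 Y14.00 E1.8860

At z = 22.2 mm: the sphere is not intersected at this z (|z−center|=12.200 > r=10); the cube at (5, 14) (footprint 30×29.5) is included at this height; Combining (union): only the 30×29.5 cube at (5, 14) is present, so the union is just that shape — 1 connected region; the r=11.5 sphere at (12, 9.5) contributes a regular 8-gon of circumradius √(11.5²−8.7²) = 7.521; Taking the first minus the rest: starting from the result so far, the r=11.5 sphere at (12, 9.5) partially overlaps it — only the 20.69 mm² overlap (of its 159.98 mm²) is removed, clipping the outline — 1 connected region. The outline is a single polygon with 9 vertices. Extrusion per mm of travel: 0.25 × 0.15 / (π × 0.875²) = 0.015591. Accumulating E over each segment gives final E = 1.8860.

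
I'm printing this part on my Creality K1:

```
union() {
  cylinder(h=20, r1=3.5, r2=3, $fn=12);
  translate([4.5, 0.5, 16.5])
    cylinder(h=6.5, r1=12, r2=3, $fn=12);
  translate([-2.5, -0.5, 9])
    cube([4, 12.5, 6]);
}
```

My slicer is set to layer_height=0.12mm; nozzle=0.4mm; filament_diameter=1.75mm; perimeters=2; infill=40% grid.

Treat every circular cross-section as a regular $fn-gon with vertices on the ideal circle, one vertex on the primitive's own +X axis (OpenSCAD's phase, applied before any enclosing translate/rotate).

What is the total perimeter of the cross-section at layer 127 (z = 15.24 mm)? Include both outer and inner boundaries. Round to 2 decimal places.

At z = 15.24 mm: the cone: at t=0.762 of its height the radius interpolates to r₁+(r₂−r₁)t = 3.119, giving a regular 12-gon of that circumradius (perimeter = 2·12·3.119·sin(180°/12) = 19.37 mm); the cone at (4.5, 0.5) is absent (z outside [16.5, 23]); the cube at (-2.5, -0.5) does not reach this height (z outside [9, 15]); Combining (union): only the cone is present, so the union is just that shape — boundary = 19.37 mm. Overall, the cross-section is a single solid region. Total boundary length (outer) = 19.37 mm.

19.37 mm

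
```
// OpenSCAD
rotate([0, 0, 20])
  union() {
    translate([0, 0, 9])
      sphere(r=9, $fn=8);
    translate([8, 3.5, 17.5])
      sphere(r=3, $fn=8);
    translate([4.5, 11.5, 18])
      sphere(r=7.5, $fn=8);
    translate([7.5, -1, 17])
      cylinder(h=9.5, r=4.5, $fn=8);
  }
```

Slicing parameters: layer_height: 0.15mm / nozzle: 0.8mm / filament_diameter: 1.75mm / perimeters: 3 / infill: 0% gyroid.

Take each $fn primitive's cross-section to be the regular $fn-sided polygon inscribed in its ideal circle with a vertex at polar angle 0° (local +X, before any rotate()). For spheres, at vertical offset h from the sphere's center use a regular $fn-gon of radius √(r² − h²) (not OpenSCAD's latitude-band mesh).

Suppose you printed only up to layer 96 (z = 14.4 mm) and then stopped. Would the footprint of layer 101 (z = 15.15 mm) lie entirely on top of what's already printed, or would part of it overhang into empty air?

Compare the two slices. At z = 14.4: the r=9 sphere contributes a regular 8-gon of circumradius √(9²−5.4²) = 7.200 (area = (8/2)·7.200²·sin(360°/8) = 146.63 mm²); the sphere at (8, 3.5) is not intersected at this z (|z−center|=3.100 > r=3); the sphere at (4.5, 11.5): section is a regular 8-gon, circumradius = √(r²−h²) = √(7.5²−3.6²) = 6.580 (area = (8/2)·6.580²·sin(360°/8) = 122.44 mm²); the cylinder at (7.5, -1) is absent (z outside [17, 26.5]); Taking the union: the regions partially overlap — summed areas 269.07 mm² minus the doubly-counted overlap 2.04 mm² gives 267.03 mm² — area = 267.03 mm²; (rotated 20° about Z; rotation is an isometry so areas/perimeters/island counts are preserved). At z = 15.15: the r=9 sphere contributes a regular 8-gon of circumradius √(9²−6.15²) = 6.571 (area = (8/2)·6.571²·sin(360°/8) = 122.12 mm²); the sphere at (8, 3.5): section is a regular 8-gon, circumradius = √(r²−h²) = √(3²−2.35²) = 1.865 (area = (8/2)·1.865²·sin(360°/8) = 9.84 mm²); the sphere at (4.5, 11.5): section is a regular 8-gon, circumradius = √(r²−h²) = √(7.5²−2.85²) = 6.937 (area = (8/2)·6.937²·sin(360°/8) = 136.13 mm²); the cylinder at (7.5, -1) is absent (z outside [17, 26.5]); Taking the union: the regions partially overlap — summed areas 268.09 mm² minus the doubly-counted overlap 0.67 mm² gives 267.41 mm² — area = 267.41 mm²; (whole slice rotated 20° about Z — lengths, areas and connectivity unchanged). Checking containment: at z = 15.15 the cross-section extends beyond the z = 14.4 cross-section by about 21.47 mm².

part overhangs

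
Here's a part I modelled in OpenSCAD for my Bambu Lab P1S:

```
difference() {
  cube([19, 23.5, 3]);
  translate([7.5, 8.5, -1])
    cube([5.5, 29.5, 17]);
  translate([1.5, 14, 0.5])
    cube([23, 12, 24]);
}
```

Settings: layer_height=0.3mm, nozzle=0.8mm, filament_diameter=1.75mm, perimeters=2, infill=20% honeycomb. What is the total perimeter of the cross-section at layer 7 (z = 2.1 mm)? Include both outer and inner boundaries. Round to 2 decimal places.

96.00 mm

At z = 2.1 mm: the 19×23.5 cube contributes its full rectangle (perimeter 85.00 mm); the cube at (7.5, 8.5) is present — its section is the full 5.5×29.5 rectangle (perimeter 70.00 mm); the 23×12 cube at (1.5, 14) contributes its full rectangle (perimeter 70.00 mm); Subtracting the remaining from the first: starting from the 19×23.5 cube, the 5.5×29.5 cube at (7.5, 8.5) partially overlaps it — only the 82.50 mm² overlap (of its 162.25 mm²) is removed, clipping the outline; the 23×12 cube at (1.5, 14) partially overlaps it — only the 114.00 mm² overlap (of its 276.00 mm²) is removed, clipping the outline — boundary = 96.00 mm. Overall, the cross-section is a single solid region. Total boundary length (outer) = 96.00 mm.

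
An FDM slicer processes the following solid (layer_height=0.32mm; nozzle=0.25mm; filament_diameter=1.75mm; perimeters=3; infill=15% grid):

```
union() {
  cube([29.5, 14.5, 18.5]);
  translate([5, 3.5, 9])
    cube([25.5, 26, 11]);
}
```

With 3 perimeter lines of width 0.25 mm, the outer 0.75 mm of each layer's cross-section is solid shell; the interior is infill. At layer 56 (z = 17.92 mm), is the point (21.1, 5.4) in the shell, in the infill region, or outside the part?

infill

At z = 17.92 mm: the cube (footprint 29.5×14.5) is included at this height; the 25.5×26 cube at (5, 3.5) contributes its full rectangle; Taking the union: the regions partially overlap (shared area 269.50 mm²), so overlapping operands fuse into one piece — 1 connected region. Overall, the cross-section is a single solid region. The nearest boundary edge runs (29.50, 0.00)→(0.00, 0.00); distance from the point to it = 5.40 mm. The point is inside the cross-section and 5.40 mm from the nearest boundary — more than the 0.75 mm shell width (3 × 0.25), so it's in the infill interior.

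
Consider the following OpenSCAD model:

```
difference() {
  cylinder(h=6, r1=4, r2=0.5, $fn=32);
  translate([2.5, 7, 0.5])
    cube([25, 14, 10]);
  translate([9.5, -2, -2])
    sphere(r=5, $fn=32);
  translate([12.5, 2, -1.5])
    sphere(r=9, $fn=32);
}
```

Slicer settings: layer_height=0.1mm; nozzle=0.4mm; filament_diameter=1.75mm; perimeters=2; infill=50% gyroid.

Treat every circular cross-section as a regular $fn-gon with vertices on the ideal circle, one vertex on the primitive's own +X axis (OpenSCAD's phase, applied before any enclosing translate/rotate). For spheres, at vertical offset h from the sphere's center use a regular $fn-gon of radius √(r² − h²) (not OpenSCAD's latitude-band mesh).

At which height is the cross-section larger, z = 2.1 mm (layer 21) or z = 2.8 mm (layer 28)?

Layer 21 (z = 2.1): the cone (r1=4→r2=0.5) has section circumradius 2.775 here — a regular 32-gon (area = (32/2)·2.775²·sin(360°/32) = 24.04 mm²); the cube at (2.5, 7) is present — its section is the full 25×14 rectangle (area 350.00 mm²); the r=5 sphere at (9.5, -2) contributes a regular 32-gon of circumradius √(5²−4.1²) = 2.862 (area = (32/2)·2.862²·sin(360°/32) = 25.56 mm²); the r=9 sphere at (12.5, 2) contributes a regular 32-gon of circumradius √(9²−3.6²) = 8.249 (area = (32/2)·8.249²·sin(360°/32) = 212.38 mm²); Subtracting the remaining from the first: starting from the cone (24.04 mm²), the 25×14 cube at (2.5, 7) misses the remaining region (no effect); the r=5 sphere at (9.5, -2) misses the remaining region (no effect); the r=9 sphere at (12.5, 2) misses the remaining region (no effect) — area = 24.04 mm². So its area = 24.04 mm². Layer 28 (z = 2.8): the cone contributes a regular 32-gon of circumradius 2.367 (interpolated between r1=4 and r2=0.5 at t=0.467) (area = (32/2)·2.367²·sin(360°/32) = 17.48 mm²); the cube at (2.5, 7) is present — its section is the full 25×14 rectangle (area 350.00 mm²); the sphere at (9.5, -2): section is a regular 32-gon, circumradius = √(r²−h²) = √(5²−4.8²) = 1.400 (area = (32/2)·1.400²·sin(360°/32) = 6.12 mm²); the r=9 sphere at (12.5, 2) contributes a regular 32-gon of circumradius √(9²−4.3²) = 7.906 (area = (32/2)·7.906²·sin(360°/32) = 195.12 mm²); After the difference (first − rest): starting from the cone (17.48 mm²), the 25×14 cube at (2.5, 7) misses the remaining region (no effect); the r=5 sphere at (9.5, -2) misses the remaining region (no effect); the r=9 sphere at (12.5, 2) misses the remaining region (no effect) — area = 17.48 mm². So its area = 17.48 mm². Layer 21 is larger (24.04 vs 17.48 mm²).

layer 21 (z = 2.1 mm)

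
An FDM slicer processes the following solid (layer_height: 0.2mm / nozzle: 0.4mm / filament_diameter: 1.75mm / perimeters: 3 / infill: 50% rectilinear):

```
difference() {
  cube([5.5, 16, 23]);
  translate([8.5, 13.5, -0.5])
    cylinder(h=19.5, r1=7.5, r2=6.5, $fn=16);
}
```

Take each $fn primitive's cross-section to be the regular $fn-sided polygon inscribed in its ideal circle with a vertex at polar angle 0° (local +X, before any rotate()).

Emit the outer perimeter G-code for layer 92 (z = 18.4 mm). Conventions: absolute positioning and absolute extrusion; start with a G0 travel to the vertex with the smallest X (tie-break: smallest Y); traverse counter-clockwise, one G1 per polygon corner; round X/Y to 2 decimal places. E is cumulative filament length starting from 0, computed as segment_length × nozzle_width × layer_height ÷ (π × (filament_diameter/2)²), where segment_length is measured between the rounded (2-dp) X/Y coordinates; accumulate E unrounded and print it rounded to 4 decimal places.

At z = 18.4 mm: the cube (footprint 5.5×16) is included at this height; the cone at (8.5, 13.5) contributes a regular 16-gon of circumradius 6.531 (interpolated between r1=7.5 and r2=6.5 at t=0.969); Subtracting the remaining from the first: starting from the 5.5×16 cube, the cone at (8.5, 13.5) partially overlaps it — only the 22.21 mm² overlap (of its 130.57 mm²) is removed, clipping the outline — 1 connected region. The outline is a single polygon with 8 vertices. Extrusion per mm of travel: 0.4 × 0.2 / (π × 0.875²) = 0.033260. Accumulating E over each segment gives final E = 1.3757.

G0 X0.00 Y0.00 Z18.40
G1 X5.50 Y0.00 E0.1829
G1 X5.50 Y7.80 E0.4424
G1 X3.88 Y8.88 E0.5071
G1 X2.47 Y11.00 E0.5918
G1 X1.97 Y13.50 E0.6766
G1 X2.47 Y16.00 E0.7614
G1 X0.00 Y16.00 E0.8435
G1 X0.00 Y0.00 E1.3757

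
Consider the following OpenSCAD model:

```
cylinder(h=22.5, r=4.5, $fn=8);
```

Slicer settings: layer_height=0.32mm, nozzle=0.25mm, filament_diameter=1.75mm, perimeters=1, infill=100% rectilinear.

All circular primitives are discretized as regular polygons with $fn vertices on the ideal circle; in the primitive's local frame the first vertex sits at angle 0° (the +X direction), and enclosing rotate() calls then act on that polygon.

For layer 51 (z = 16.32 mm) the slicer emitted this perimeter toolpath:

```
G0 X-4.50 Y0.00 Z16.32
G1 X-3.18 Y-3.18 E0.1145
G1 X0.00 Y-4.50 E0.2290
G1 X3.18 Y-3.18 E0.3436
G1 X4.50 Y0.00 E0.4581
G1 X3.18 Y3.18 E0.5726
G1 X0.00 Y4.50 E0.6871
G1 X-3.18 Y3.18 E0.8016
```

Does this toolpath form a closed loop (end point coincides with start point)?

no

Start point (G0): (-4.50, 0.00). End point (last G1): the path does not return to the start — open.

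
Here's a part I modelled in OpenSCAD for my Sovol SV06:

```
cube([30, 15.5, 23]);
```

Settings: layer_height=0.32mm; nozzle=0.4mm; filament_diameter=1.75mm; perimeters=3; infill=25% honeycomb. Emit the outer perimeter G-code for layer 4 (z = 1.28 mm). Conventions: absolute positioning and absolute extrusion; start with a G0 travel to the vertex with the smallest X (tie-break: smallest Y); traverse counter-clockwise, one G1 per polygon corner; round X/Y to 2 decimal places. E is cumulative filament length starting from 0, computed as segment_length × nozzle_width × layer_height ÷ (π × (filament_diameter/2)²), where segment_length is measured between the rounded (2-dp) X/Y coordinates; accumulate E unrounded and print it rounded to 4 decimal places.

At z = 1.28 mm: the 30×15.5 cube contributes its full rectangle. The outline is a single polygon with 4 vertices. Extrusion per mm of travel: 0.4 × 0.32 / (π × 0.875²) = 0.053216. Accumulating E over each segment gives final E = 4.8427.

G0 X0.00 Y0.00 Z1.28
G1 X30.00 Y0.00 E1.5965
G1 X30.00 Y15.50 E2.4213
G1 X0.00 Y15.50 E4.0178
G1 X0.00 Y0.00 E4.8427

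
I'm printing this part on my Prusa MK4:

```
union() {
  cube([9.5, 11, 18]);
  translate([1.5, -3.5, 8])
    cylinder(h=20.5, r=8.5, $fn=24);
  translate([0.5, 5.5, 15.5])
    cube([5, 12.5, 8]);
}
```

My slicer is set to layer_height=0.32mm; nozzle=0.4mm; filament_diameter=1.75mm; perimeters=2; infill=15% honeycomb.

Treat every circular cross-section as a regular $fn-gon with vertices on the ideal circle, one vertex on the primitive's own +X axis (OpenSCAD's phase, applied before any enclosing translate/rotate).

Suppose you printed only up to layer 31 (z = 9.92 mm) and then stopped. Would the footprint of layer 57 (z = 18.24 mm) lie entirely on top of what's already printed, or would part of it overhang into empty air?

part overhangs

Compare the two slices. At z = 9.92: the cube is present — its section is the full 9.5×11 rectangle (area 104.50 mm²); the r=8.5 cylinder at (1.5, -3.5) contributes a regular 24-gon of circumradius 8.5 (area = (24/2)·8.500²·sin(360°/24) = 224.40 mm²); the cube at (0.5, 5.5) is absent (z outside [15.5, 23.5]); Taking the union: the regions partially overlap — summed areas 328.90 mm² minus the doubly-counted overlap 34.75 mm² gives 294.15 mm² — area = 294.15 mm². At z = 18.24: the cube is not intersected at this z (z outside [0, 18]); the r=8.5 cylinder at (1.5, -3.5) contributes a regular 24-gon of circumradius 8.5 (area = (24/2)·8.500²·sin(360°/24) = 224.40 mm²); the cube at (0.5, 5.5) is present — its section is the full 5×12.5 rectangle (area 62.50 mm²); Taking the union: the 2 present regions are separate (no shared area or edge), so areas and boundary lengths simply add and each stays a separate island — area = 286.90 mm². Checking containment: at z = 18.24 the cross-section extends beyond the z = 9.92 cross-section by about 35.00 mm².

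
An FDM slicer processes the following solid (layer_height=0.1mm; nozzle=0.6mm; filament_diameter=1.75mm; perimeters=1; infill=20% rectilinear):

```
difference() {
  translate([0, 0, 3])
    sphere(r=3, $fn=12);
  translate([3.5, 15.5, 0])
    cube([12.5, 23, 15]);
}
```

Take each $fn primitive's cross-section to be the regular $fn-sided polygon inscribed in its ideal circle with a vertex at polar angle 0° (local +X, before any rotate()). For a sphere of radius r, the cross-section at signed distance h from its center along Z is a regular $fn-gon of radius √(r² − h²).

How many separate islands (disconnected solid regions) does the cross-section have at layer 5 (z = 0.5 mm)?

1

At z = 0.5 mm: the r=3 sphere slices to a regular 12-gon of circumradius 1.658 (√(r²−h²) with h=2.5 from center); the cube at (3.5, 15.5) is present — its section is the full 12.5×23 rectangle; After the difference (first − rest): starting from the r=3 sphere, the 12.5×23 cube at (3.5, 15.5) misses the remaining region (no effect) — 1 connected region. Overall, the cross-section is a single solid region. Island count = 1.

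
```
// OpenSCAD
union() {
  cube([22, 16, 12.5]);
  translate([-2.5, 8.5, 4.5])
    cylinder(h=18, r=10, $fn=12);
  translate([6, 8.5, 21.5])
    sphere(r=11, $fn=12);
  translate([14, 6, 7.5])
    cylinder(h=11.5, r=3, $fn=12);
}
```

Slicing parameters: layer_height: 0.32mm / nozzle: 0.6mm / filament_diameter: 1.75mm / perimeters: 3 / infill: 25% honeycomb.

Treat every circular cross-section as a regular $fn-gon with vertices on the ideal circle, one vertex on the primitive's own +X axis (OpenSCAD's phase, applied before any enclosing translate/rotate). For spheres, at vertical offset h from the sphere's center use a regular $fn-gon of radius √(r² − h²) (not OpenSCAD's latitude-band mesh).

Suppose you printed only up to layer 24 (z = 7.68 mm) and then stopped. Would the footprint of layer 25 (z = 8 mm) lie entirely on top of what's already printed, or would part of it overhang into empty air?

entirely on top

Compare the two slices. At z = 7.68: the 22×16 cube contributes its full rectangle (area 352.00 mm²); the r=10 cylinder at (-2.5, 8.5) gives a regular 12-gon of circumradius 10 (constant along its height) (area = (12/2)·10.000²·sin(360°/12) = 300.00 mm²); the sphere at (6, 8.5) is not intersected at this z (|z−center|=13.820 > r=11); the r=3 cylinder at (14, 6) gives a regular 12-gon of circumradius 3 (constant along its height) (area = (12/2)·3.000²·sin(360°/12) = 27.00 mm²); Taking the union: the regions partially overlap — summed areas 679.00 mm² minus the doubly-counted overlap 123.01 mm² gives 555.99 mm² — area = 555.99 mm². At z = 8: the cube is present — its section is the full 22×16 rectangle (area 352.00 mm²); the r=10 cylinder at (-2.5, 8.5) contributes a regular 12-gon of circumradius 10 (area = (12/2)·10.000²·sin(360°/12) = 300.00 mm²); the sphere at (6, 8.5) is not intersected at this z (|z−center|=13.500 > r=11); the r=3 cylinder at (14, 6) gives a regular 12-gon of circumradius 3 (constant along its height) (area = (12/2)·3.000²·sin(360°/12) = 27.00 mm²); Merging all regions: the regions partially overlap — summed areas 679.00 mm² minus the doubly-counted overlap 123.01 mm² gives 555.99 mm² — area = 555.99 mm². Checking containment: the cross-section at z = 8 is a subset of the cross-section at z = 7.68.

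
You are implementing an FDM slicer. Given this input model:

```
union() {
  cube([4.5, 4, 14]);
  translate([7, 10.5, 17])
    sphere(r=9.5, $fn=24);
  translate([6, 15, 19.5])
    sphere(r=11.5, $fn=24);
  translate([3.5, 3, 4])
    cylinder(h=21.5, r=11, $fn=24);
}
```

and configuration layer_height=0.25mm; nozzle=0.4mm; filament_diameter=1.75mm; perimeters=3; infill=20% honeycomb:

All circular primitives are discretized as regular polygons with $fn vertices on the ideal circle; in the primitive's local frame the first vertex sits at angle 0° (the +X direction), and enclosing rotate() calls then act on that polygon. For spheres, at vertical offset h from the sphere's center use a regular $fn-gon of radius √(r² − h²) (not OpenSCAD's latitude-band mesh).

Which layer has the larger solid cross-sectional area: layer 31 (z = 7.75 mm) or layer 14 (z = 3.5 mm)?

Layer 31 (z = 7.75): the 4.5×4 cube contributes its full rectangle (area 18.00 mm²); the r=9.5 sphere at (7, 10.5) slices to a regular 24-gon of circumradius 2.165 (√(r²−h²) with h=9.25 from center) (area = (24/2)·2.165²·sin(360°/24) = 14.56 mm²); the sphere at (6, 15) does not reach this height (|z−center|=11.750 > r=11.5); the r=11 cylinder at (3.5, 3) gives a regular 24-gon of circumradius 11 (constant along its height) (area = (24/2)·11.000²·sin(360°/24) = 375.81 mm²); Combining (union): the regions partially overlap — summed areas 408.36 mm² minus the doubly-counted overlap 32.56 mm² gives 375.81 mm² — area = 375.81 mm². So its area = 375.81 mm². Layer 14 (z = 3.5): the cube is present — its section is the full 4.5×4 rectangle (area 18.00 mm²); the sphere at (7, 10.5) is not intersected at this z (|z−center|=13.500 > r=9.5); the sphere at (6, 15) does not reach this height (|z−center|=16.000 > r=11.5); the cylinder at (3.5, 3) does not reach this height (z outside [4, 25.5]); Merging all regions: only the 4.5×4 cube is present, so the union is just that shape — area = 18.00 mm². So its area = 18.00 mm². Layer 31 is larger (375.81 vs 18.00 mm²).

layer 31 (z = 7.75 mm)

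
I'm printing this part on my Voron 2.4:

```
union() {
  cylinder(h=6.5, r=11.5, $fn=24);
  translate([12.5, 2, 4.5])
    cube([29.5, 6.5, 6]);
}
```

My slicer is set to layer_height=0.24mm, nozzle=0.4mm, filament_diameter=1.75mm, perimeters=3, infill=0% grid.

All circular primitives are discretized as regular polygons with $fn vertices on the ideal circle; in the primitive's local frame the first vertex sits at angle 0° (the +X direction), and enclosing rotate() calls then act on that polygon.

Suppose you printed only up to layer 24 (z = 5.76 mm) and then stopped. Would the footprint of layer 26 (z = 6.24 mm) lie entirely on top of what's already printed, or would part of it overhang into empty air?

Compare the two slices. At z = 5.76: the r=11.5 cylinder gives a regular 24-gon of circumradius 11.5 (constant along its height) (area = (24/2)·11.500²·sin(360°/24) = 410.75 mm²); the 29.5×6.5 cube at (12.5, 2) contributes its full rectangle (area 191.75 mm²); Taking the union: the 2 present regions are separate (no shared area or edge), so areas and boundary lengths simply add and each stays a separate island — area = 602.50 mm². At z = 6.24: the r=11.5 cylinder gives a regular 24-gon of circumradius 11.5 (constant along its height) (area = (24/2)·11.500²·sin(360°/24) = 410.75 mm²); the cube at (12.5, 2) (footprint 29.5×6.5) is included at this height (area 191.75 mm²); Merging all regions: the 2 present regions are separate (no shared area or edge), so areas and boundary lengths simply add and each stays a separate island — area = 602.50 mm². Checking containment: the cross-section at z = 6.24 is a subset of the cross-section at z = 5.76.

entirely on top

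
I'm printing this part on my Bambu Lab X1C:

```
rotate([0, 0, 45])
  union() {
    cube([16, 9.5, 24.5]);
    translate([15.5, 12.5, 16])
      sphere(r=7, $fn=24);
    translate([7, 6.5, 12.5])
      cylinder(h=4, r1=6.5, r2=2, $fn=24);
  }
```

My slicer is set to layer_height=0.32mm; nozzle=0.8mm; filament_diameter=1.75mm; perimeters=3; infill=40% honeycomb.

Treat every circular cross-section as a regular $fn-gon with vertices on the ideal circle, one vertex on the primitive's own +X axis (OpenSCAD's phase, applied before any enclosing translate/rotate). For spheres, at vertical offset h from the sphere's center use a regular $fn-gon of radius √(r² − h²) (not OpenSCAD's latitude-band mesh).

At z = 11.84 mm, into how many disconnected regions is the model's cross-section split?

1

At z = 11.84 mm: the cube (footprint 16×9.5) is included at this height; the r=7 sphere at (15.5, 12.5) contributes a regular 24-gon of circumradius √(7²−4.16²) = 5.630; the cone at (7, 6.5) is not intersected at this z (z outside [12.5, 16.5]); Taking the union: the regions partially overlap (shared area 9.95 mm²), so overlapping operands fuse into one piece — 1 connected region; (whole slice rotated 45° about Z — lengths, areas and connectivity unchanged). The result has 1 disconnected region.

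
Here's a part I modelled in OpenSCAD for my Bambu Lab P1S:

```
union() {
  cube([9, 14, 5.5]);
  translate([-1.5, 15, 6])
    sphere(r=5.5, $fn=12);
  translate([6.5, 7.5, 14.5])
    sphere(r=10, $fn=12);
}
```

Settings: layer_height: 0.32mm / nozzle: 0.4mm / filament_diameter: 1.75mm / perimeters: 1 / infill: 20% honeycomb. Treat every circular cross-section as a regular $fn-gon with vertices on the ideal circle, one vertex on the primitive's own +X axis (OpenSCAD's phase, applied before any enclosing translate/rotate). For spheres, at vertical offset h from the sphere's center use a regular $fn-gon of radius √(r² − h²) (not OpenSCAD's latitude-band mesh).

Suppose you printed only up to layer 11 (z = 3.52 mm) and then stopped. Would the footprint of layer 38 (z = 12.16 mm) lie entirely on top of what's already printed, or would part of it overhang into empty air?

Compare the two slices. At z = 3.52: the cube (footprint 9×14) is included at this height (area 126.00 mm²); the sphere at (-1.5, 15): section is a regular 12-gon, circumradius = √(r²−h²) = √(5.5²−2.48²) = 4.909 (area = (12/2)·4.909²·sin(360°/12) = 72.30 mm²); the sphere at (6.5, 7.5) does not reach this height (|z−center|=10.980 > r=10); Taking the union: the regions partially overlap — summed areas 198.30 mm² minus the doubly-counted overlap 7.74 mm² gives 190.56 mm² — area = 190.56 mm². At z = 12.16: the cube does not reach this height (z outside [0, 5.5]); the sphere at (-1.5, 15) is not intersected at this z (|z−center|=6.160 > r=5.5); the r=10 sphere at (6.5, 7.5) contributes a regular 12-gon of circumradius √(10²−2.34²) = 9.722 (area = (12/2)·9.722²·sin(360°/12) = 283.57 mm²); Combining (union): only the r=10 sphere at (6.5, 7.5) is present, so the union is just that shape — area = 283.57 mm². Checking containment: at z = 12.16 the cross-section extends beyond the z = 3.52 cross-section by about 146.13 mm².

part overhangs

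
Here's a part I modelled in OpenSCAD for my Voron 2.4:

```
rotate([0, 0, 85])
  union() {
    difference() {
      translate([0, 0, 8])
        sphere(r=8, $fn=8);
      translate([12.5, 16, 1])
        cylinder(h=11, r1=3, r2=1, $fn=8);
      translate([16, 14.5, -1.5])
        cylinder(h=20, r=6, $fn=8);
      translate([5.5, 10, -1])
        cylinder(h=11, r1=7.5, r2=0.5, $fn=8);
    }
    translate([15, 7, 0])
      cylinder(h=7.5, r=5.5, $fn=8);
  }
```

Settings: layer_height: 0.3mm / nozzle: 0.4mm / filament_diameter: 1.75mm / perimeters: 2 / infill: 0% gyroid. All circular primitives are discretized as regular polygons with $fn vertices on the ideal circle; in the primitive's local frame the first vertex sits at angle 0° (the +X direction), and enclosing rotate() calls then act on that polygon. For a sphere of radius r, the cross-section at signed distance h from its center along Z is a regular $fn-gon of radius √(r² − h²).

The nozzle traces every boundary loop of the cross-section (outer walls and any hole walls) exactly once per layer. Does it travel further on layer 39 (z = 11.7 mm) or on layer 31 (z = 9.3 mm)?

Layer 39 (z = 11.7): the r=8 sphere slices to a regular 8-gon of circumradius 7.093 (√(r²−h²) with h=3.7 from center) (perimeter = 2·8·7.093·sin(180°/8) = 43.43 mm); the cone at (12.5, 16): at t=0.973 of its height the radius interpolates to r₁+(r₂−r₁)t = 1.055, giving a regular 8-gon of that circumradius (perimeter = 2·8·1.055·sin(180°/8) = 6.46 mm); the r=6 cylinder at (16, 14.5) gives a regular 8-gon of circumradius 6 (constant along its height) (perimeter = 2·8·6.000·sin(180°/8) = 36.74 mm); the cone at (5.5, 10) does not reach this height (z outside [-1, 10]); Subtracting the remaining from the first: starting from the r=8 sphere, the cone at (12.5, 16) misses the remaining region (no effect); the r=6 cylinder at (16, 14.5) misses the remaining region (no effect) — boundary = 43.43 mm; the cylinder at (15, 7) is absent (z outside [0, 7.5]); Merging all regions: only the result so far is present, so the union is just that shape — boundary = 43.43 mm; (rotated 85° about Z; rotation is an isometry so areas/perimeters/island counts are preserved). So its perimeter = 43.43 mm. Layer 31 (z = 9.3): the r=8 sphere slices to a regular 8-gon of circumradius 7.894 (√(r²−h²) with h=1.3 from center) (perimeter = 2·8·7.894·sin(180°/8) = 48.33 mm); the cone at (12.5, 16) contributes a regular 8-gon of circumradius 1.491 (interpolated between r1=3 and r2=1 at t=0.755) (perimeter = 2·8·1.491·sin(180°/8) = 9.13 mm); the r=6 cylinder at (16, 14.5) contributes a regular 8-gon of circumradius 6 (perimeter = 2·8·6.000·sin(180°/8) = 36.74 mm); the cone at (5.5, 10) contributes a regular 8-gon of circumradius 0.945 (interpolated between r1=7.5 and r2=0.5 at t=0.936) (perimeter = 2·8·0.945·sin(180°/8) = 5.79 mm); Subtracting the remaining from the first: starting from the r=8 sphere, the cone at (12.5, 16) misses the remaining region (no effect); the r=6 cylinder at (16, 14.5) misses the remaining region (no effect); the cone at (5.5, 10) misses the remaining region (no effect) — boundary = 48.33 mm; the cylinder at (15, 7) does not reach this height (z outside [0, 7.5]); Taking the union: only the result so far is present, so the union is just that shape — boundary = 48.33 mm; (rotated 85° about Z; rotation is an isometry so areas/perimeters/island counts are preserved). So its perimeter = 48.33 mm. Layer 31 is larger (48.33 vs 43.43 mm).

layer 31 (z = 9.3 mm)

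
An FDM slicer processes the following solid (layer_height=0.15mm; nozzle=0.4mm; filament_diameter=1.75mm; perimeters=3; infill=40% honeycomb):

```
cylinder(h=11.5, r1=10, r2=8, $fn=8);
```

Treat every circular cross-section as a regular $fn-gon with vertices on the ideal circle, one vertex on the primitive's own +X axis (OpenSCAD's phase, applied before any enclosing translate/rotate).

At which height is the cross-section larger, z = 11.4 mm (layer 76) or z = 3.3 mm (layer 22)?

layer 22 (z = 3.3 mm)

Layer 76 (z = 11.4): the cone (r1=10→r2=8) has section circumradius 8.017 here — a regular 8-gon (area = (8/2)·8.017²·sin(360°/8) = 181.81 mm²). So its area = 181.81 mm². Layer 22 (z = 3.3): the cone contributes a regular 8-gon of circumradius 9.426 (interpolated between r1=10 and r2=8 at t=0.287) (area = (8/2)·9.426²·sin(360°/8) = 251.31 mm²). So its area = 251.31 mm². Layer 22 is larger (251.31 vs 181.81 mm²).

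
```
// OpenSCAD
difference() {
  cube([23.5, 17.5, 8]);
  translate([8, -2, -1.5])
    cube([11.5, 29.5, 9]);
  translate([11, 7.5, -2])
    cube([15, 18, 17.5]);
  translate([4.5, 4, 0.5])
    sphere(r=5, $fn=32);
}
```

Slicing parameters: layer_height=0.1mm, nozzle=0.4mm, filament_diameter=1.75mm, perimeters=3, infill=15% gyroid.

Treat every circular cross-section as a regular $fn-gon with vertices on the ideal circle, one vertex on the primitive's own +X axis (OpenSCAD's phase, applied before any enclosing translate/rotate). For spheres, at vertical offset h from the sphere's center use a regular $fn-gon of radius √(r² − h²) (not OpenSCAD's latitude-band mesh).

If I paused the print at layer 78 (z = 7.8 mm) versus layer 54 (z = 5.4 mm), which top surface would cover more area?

Layer 78 (z = 7.8): the 23.5×17.5 cube contributes its full rectangle (area 411.25 mm²); the cube at (8, -2) is absent (z outside [-1.5, 7.5]); the 15×18 cube at (11, 7.5) contributes its full rectangle (area 270.00 mm²); the sphere at (4.5, 4) does not reach this height (|z−center|=7.300 > r=5); Subtracting the remaining from the first: starting from the 23.5×17.5 cube (411.25 mm²), the 15×18 cube at (11, 7.5) partially overlaps it — only the 125.00 mm² overlap (of its 270.00 mm²) is removed, clipping the outline — area = 286.25 mm². So its area = 286.25 mm². Layer 54 (z = 5.4): the cube (footprint 23.5×17.5) is included at this height (area 411.25 mm²); the cube at (8, -2) (footprint 11.5×29.5) is included at this height (area 339.25 mm²); the 15×18 cube at (11, 7.5) contributes its full rectangle (area 270.00 mm²); the r=5 sphere at (4.5, 4) contributes a regular 32-gon of circumradius √(5²−4.9²) = 0.995 (area = (32/2)·0.995²·sin(360°/32) = 3.09 mm²); Subtracting the remaining from the first: starting from the 23.5×17.5 cube (411.25 mm²), the 11.5×29.5 cube at (8, -2) partially overlaps it — only the 201.25 mm² overlap (of its 339.25 mm²) is removed, clipping the outline; the 15×18 cube at (11, 7.5) partially overlaps it — only the 40.00 mm² overlap (of its 270.00 mm²) is removed, clipping the outline; the r=5 sphere at (4.5, 4) lies wholly inside it (removes its full 3.09 mm² and its 6.24 mm outline becomes a hole wall) — area = 166.91 mm². So its area = 166.91 mm². Layer 78 is larger (286.25 vs 166.91 mm²).

layer 78 (z = 7.8 mm)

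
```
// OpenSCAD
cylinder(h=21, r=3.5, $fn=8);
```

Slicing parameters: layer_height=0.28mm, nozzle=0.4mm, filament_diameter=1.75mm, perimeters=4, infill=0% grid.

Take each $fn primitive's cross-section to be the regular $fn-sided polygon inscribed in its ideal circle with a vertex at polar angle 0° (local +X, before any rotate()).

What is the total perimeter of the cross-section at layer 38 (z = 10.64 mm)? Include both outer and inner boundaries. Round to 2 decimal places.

21.43 mm

At z = 10.64 mm: the cylinder: section is a regular 8-gon, circumradius r=3.5 (perimeter = 2·8·3.500·sin(180°/8) = 21.43 mm). Overall, the cross-section is a single solid region. Total boundary length (outer) = 21.43 mm.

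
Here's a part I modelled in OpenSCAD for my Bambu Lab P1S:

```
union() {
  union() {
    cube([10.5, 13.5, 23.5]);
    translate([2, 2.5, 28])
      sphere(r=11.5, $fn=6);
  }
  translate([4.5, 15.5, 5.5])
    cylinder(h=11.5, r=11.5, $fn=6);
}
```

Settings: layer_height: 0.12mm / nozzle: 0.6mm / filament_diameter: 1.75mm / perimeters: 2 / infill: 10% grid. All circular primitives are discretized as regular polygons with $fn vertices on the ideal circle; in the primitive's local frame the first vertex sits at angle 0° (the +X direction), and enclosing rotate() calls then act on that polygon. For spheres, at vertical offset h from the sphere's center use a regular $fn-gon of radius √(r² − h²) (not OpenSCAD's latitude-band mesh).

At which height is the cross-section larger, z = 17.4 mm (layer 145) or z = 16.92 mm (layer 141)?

layer 141 (z = 16.92 mm)

Layer 145 (z = 17.4): the 10.5×13.5 cube contributes its full rectangle (area 141.75 mm²); the r=11.5 sphere at (2, 2.5) slices to a regular 6-gon of circumradius 4.460 (√(r²−h²) with h=10.6 from center) (area = (6/2)·4.460²·sin(360°/6) = 51.68 mm²); Merging all regions: the regions partially overlap — summed areas 193.43 mm² minus the doubly-counted overlap 34.99 mm² gives 158.44 mm² — area = 158.44 mm²; the cylinder at (4.5, 15.5) does not reach this height (z outside [5.5, 17]); Taking the union: only that combined region is present, so the union is just that shape — area = 158.44 mm². So its area = 158.44 mm². Layer 141 (z = 16.92): the cube (footprint 10.5×13.5) is included at this height (area 141.75 mm²); the r=11.5 sphere at (2, 2.5) contributes a regular 6-gon of circumradius √(11.5²−11.08²) = 3.080 (area = (6/2)·3.080²·sin(360°/6) = 24.64 mm²); Combining (union): the regions partially overlap — summed areas 166.39 mm² minus the doubly-counted overlap 22.09 mm² gives 144.30 mm² — area = 144.30 mm²; the cylinder at (4.5, 15.5): section is a regular 6-gon, circumradius r=11.5 (area = (6/2)·11.500²·sin(360°/6) = 343.60 mm²); Combining (union): the regions partially overlap — summed areas 487.89 mm² minus the doubly-counted overlap 83.52 mm² gives 404.38 mm² — area = 404.38 mm². So its area = 404.38 mm². Layer 141 is larger (404.38 vs 158.44 mm²).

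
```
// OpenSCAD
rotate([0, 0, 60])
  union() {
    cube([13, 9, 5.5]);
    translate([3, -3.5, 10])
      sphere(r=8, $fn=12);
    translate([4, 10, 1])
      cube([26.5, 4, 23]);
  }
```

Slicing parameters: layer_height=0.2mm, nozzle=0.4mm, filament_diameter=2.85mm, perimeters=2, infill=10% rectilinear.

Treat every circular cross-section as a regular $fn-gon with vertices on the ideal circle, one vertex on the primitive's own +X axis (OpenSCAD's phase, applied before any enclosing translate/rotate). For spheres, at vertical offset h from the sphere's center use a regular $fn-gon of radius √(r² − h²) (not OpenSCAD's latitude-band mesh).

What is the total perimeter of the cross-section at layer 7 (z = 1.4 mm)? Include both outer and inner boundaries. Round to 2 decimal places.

At z = 1.4 mm: the 13×9 cube contributes its full rectangle (perimeter 44.00 mm); the sphere at (3, -3.5) is absent (|z−center|=8.600 > r=8); the cube at (4, 10) is present — its section is the full 26.5×4 rectangle (perimeter 61.00 mm); Merging all regions: the 2 present regions are separate (no shared area or edge), so areas and boundary lengths simply add and each stays a separate island — boundary = 105.00 mm; (whole slice rotated 60° about Z — lengths, areas and connectivity unchanged). Overall, the cross-section has 2 separate islands. Total boundary length (outer) = 105.00 mm.

105.00 mm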